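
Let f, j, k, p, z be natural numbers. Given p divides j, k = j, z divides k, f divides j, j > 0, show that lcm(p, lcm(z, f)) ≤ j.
From k = j and z divides k, z divides j. f divides j, so lcm(z, f) divides j. p divides j, so lcm(p, lcm(z, f)) divides j. Since j > 0, lcm(p, lcm(z, f)) ≤ j.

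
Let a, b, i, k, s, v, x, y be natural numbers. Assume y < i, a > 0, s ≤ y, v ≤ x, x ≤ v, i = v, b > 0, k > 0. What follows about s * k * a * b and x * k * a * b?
s * k * a * b < x * k * a * b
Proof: Because v ≤ x and x ≤ v, v = x. Because i = v, i = x. s ≤ y and y < i, hence s < i. Because i = x, s < x. Since k > 0, s * k < x * k. Since a > 0, s * k * a < x * k * a. Since b > 0, s * k * a * b < x * k * a * b.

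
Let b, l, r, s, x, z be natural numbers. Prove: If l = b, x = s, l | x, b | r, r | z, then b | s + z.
l = b and l | x, hence b | x. Since x = s, b | s. Since b | r and r | z, b | z. Because b | s, b | s + z.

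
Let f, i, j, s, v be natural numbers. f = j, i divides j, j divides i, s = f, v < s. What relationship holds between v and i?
v < i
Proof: j divides i and i divides j, thus j = i. Since f = j, f = i. From s = f and v < s, v < f. f = i, so v < i.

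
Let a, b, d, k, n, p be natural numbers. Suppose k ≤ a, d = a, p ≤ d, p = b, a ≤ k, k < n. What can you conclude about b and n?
b < n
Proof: Because a ≤ k and k ≤ a, a = k. From d = a, d = k. Because p ≤ d, p ≤ k. p = b, so b ≤ k. Since k < n, b < n.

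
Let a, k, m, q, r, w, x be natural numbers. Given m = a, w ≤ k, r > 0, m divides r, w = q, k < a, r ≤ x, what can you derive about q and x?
q < x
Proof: Since w ≤ k and k < a, w < a. Since w = q, q < a. Since m = a and m divides r, a divides r. From r > 0, a ≤ r. r ≤ x, so a ≤ x. q < a, so q < x.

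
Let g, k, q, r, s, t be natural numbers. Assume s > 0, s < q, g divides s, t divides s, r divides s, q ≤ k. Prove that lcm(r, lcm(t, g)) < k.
t divides s and g divides s, thus lcm(t, g) divides s. From r divides s, lcm(r, lcm(t, g)) divides s. s > 0, so lcm(r, lcm(t, g)) ≤ s. Since s < q, lcm(r, lcm(t, g)) < q. Since q ≤ k, lcm(r, lcm(t, g)) < k.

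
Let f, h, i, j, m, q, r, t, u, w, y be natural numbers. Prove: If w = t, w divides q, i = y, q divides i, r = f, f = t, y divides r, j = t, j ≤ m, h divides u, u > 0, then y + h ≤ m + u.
From w = t and w divides q, t divides q. i = y and q divides i, thus q divides y. t divides q, so t divides y. r = f and f = t, hence r = t. Since y divides r, y divides t. t divides y, so t = y. Because j = t and j ≤ m, t ≤ m. Since t = y, y ≤ m. Because h divides u and u > 0, h ≤ u. Since y ≤ m, y + h ≤ m + u.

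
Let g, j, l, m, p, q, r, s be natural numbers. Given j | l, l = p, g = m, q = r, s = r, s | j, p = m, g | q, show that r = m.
l = p and p = m, therefore l = m. s | j and j | l, so s | l. Since s = r, r | l. Since l = m, r | m. q = r and g | q, so g | r. Since g = m, m | r. r | m, so r = m.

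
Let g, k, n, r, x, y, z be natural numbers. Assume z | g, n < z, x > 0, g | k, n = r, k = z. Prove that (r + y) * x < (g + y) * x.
k = z and g | k, therefore g | z. Because z | g, z = g. n = r and n < z, thus r < z. z = g, so r < g. Then r + y < g + y. x > 0, so (r + y) * x < (g + y) * x.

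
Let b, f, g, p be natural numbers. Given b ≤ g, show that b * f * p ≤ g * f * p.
Because b ≤ g, b * f ≤ g * f. Then b * f * p ≤ g * f * p.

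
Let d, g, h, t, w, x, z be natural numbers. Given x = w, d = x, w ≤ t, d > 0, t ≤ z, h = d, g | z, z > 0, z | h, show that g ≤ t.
d = x and x = w, therefore d = w. h = d and z | h, so z | d. Since d > 0, z ≤ d. Since d = w, z ≤ w. Since w ≤ t, z ≤ t. Since t ≤ z, z = t. g | z and z > 0, therefore g ≤ z. z = t, so g ≤ t.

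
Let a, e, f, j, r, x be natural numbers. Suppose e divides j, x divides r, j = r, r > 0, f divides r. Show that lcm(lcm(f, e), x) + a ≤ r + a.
Since j = r and e divides j, e divides r. f divides r, so lcm(f, e) divides r. Since x divides r, lcm(lcm(f, e), x) divides r. r > 0, so lcm(lcm(f, e), x) ≤ r. Then lcm(lcm(f, e), x) + a ≤ r + a.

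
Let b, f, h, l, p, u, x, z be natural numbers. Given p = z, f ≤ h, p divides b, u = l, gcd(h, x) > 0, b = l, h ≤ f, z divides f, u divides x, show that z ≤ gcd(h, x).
Since f ≤ h and h ≤ f, f = h. z divides f, so z divides h. Because b = l and p divides b, p divides l. From u = l and u divides x, l divides x. From p divides l, p divides x. p = z, so z divides x. Since z divides h, z divides gcd(h, x). Since gcd(h, x) > 0, z ≤ gcd(h, x).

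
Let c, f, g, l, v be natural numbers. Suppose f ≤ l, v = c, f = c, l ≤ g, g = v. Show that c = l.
Since f = c and f ≤ l, c ≤ l. g = v and v = c, so g = c. l ≤ g, so l ≤ c. Because c ≤ l, c = l.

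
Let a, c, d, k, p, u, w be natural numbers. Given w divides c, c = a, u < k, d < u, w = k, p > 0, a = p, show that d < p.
From d < u and u < k, d < k. c = a and a = p, hence c = p. w divides c, so w divides p. Since p > 0, w ≤ p. w = k, so k ≤ p. Since d < k, d < p.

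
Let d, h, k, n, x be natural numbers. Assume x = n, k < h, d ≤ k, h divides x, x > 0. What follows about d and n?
d < n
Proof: From d ≤ k and k < h, d < h. Since h divides x and x > 0, h ≤ x. d < h, so d < x. x = n, so d < n.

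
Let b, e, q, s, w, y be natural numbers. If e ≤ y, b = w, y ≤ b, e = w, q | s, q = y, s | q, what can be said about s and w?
s = w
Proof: s | q and q | s, therefore s = q. Since q = y, s = y. b = w and y ≤ b, so y ≤ w. e = w and e ≤ y, so w ≤ y. Since y ≤ w, y = w. s = y, so s = w.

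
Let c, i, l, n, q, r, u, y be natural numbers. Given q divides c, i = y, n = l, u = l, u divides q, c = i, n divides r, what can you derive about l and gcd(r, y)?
l divides gcd(r, y)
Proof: n = l and n divides r, therefore l divides r. Since u = l and u divides q, l divides q. c = i and q divides c, thus q divides i. Since i = y, q divides y. l divides q, so l divides y. Because l divides r, l divides gcd(r, y).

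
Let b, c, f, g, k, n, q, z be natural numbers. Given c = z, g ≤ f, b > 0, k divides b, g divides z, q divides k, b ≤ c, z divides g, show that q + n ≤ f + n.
Since q divides k and k divides b, q divides b. b > 0, so q ≤ b. Because c = z and b ≤ c, b ≤ z. Since q ≤ b, q ≤ z. From g divides z and z divides g, g = z. Because g ≤ f, z ≤ f. q ≤ z, so q ≤ f. Then q + n ≤ f + n.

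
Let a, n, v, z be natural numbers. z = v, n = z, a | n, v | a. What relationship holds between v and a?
v = a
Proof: n = z and a | n, hence a | z. Since z = v, a | v. Since v | a, a = v. Then v = a.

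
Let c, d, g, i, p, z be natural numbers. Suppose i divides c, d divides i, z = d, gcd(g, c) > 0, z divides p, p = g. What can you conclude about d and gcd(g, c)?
d ≤ gcd(g, c)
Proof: Since p = g and z divides p, z divides g. Since z = d, d divides g. Since d divides i and i divides c, d divides c. d divides g, so d divides gcd(g, c). Since gcd(g, c) > 0, d ≤ gcd(g, c).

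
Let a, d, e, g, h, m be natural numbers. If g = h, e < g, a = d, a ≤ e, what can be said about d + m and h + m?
d + m < h + m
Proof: g = h and e < g, so e < h. Since a ≤ e, a < h. Since a = d, d < h. Then d + m < h + m.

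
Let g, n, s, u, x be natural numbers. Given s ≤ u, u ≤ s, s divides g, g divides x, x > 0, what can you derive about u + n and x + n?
u + n ≤ x + n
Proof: Because s ≤ u and u ≤ s, s = u. s divides g and g divides x, hence s divides x. Since x > 0, s ≤ x. s = u, so u ≤ x. Then u + n ≤ x + n.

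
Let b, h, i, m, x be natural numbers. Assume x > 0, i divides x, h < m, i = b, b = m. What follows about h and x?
h < x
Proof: i = b and b = m, hence i = m. Since i divides x, m divides x. From x > 0, m ≤ x. h < m, so h < x.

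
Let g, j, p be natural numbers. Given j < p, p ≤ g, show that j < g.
Since j < p and p ≤ g, by transitivity, j < g.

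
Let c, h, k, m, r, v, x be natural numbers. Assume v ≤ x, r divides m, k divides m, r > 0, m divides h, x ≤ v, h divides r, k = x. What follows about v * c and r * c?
v * c ≤ r * c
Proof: x ≤ v and v ≤ x, therefore x = v. m divides h and h divides r, so m divides r. Since r divides m, m = r. Since k = x and k divides m, x divides m. Since m = r, x divides r. r > 0, so x ≤ r. x = v, so v ≤ r. By multiplying by a non-negative, v * c ≤ r * c.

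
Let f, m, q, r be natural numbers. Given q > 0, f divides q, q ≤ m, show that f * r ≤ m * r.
f divides q and q > 0, thus f ≤ q. From q ≤ m, f ≤ m. By multiplying by a non-negative, f * r ≤ m * r.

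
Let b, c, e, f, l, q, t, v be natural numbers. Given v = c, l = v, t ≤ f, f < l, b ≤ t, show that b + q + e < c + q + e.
l = v and v = c, thus l = c. b ≤ t and t ≤ f, hence b ≤ f. Since f < l, b < l. l = c, so b < c. Then b + q < c + q. Then b + q + e < c + q + e.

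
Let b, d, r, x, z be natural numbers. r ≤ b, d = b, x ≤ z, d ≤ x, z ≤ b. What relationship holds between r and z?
r ≤ z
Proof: d ≤ x and x ≤ z, so d ≤ z. Since d = b, b ≤ z. z ≤ b, so b = z. r ≤ b, so r ≤ z.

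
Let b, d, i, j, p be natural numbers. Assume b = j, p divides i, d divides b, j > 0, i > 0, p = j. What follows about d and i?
d ≤ i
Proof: b = j and d divides b, hence d divides j. Since j > 0, d ≤ j. p = j and p divides i, so j divides i. Since i > 0, j ≤ i. From d ≤ j, d ≤ i.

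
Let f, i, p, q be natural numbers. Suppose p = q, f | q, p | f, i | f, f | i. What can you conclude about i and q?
i = q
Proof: Because i | f and f | i, i = f. p = q and p | f, thus q | f. f | q, so f = q. Since i = f, i = q.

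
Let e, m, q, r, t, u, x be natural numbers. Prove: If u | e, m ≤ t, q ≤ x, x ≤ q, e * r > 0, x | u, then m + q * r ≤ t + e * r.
From x ≤ q and q ≤ x, x = q. Since x | u, q | u. Since u | e, q | e. Then q * r | e * r. Because e * r > 0, q * r ≤ e * r. Since m ≤ t, m + q * r ≤ t + e * r.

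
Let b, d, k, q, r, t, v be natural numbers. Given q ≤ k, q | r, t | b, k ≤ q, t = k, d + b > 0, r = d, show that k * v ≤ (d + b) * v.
Since q ≤ k and k ≤ q, q = k. r = d and q | r, therefore q | d. Since q = k, k | d. t = k and t | b, so k | b. k | d, so k | d + b. Since d + b > 0, k ≤ d + b. Then k * v ≤ (d + b) * v.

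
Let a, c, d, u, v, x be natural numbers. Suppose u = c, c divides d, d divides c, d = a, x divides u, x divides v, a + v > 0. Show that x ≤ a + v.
c divides d and d divides c, so c = d. d = a, so c = a. u = c, so u = a. x divides u, so x divides a. Since x divides v, x divides a + v. a + v > 0, so x ≤ a + v.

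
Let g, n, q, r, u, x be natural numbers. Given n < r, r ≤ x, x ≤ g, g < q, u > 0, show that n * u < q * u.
n < r and r ≤ x, so n < x. x ≤ g and g < q, therefore x < q. n < x, so n < q. From u > 0, by multiplying by a positive, n * u < q * u.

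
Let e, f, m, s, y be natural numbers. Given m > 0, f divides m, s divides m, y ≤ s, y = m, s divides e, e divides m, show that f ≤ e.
s divides m and m > 0, therefore s ≤ m. y = m and y ≤ s, so m ≤ s. Since s ≤ m, s = m. s divides e, so m divides e. Since e divides m, m = e. f divides m and m > 0, so f ≤ m. Since m = e, f ≤ e.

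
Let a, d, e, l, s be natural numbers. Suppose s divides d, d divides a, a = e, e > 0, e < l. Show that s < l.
a = e and d divides a, so d divides e. Because s divides d, s divides e. Since e > 0, s ≤ e. Because e < l, s < l.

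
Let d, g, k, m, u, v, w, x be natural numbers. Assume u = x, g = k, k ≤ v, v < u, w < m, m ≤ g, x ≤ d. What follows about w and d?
w < d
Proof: From g = k and m ≤ g, m ≤ k. u = x and v < u, thus v < x. Since k ≤ v, k < x. m ≤ k, so m < x. w < m, so w < x. From x ≤ d, w < d.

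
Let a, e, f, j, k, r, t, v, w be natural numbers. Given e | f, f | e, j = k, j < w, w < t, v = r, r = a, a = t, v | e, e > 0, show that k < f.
e | f and f | e, hence e = f. Since j < w and w < t, j < t. j = k, so k < t. v = r and r = a, thus v = a. Since a = t, v = t. v | e and e > 0, therefore v ≤ e. v = t, so t ≤ e. Since k < t, k < e. e = f, so k < f.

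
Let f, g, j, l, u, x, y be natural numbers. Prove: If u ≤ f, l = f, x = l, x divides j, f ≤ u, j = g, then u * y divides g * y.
Because f ≤ u and u ≤ f, f = u. From l = f, l = u. x = l and x divides j, so l divides j. Because j = g, l divides g. l = u, so u divides g. Then u * y divides g * y.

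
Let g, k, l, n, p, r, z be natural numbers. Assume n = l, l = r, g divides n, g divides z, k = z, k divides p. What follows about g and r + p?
g divides r + p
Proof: n = l and l = r, so n = r. Since g divides n, g divides r. k = z and k divides p, hence z divides p. Since g divides z, g divides p. Because g divides r, g divides r + p.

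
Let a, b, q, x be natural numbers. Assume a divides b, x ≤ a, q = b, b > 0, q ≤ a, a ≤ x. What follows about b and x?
b = x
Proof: Because q = b and q ≤ a, b ≤ a. Since a divides b and b > 0, a ≤ b. b ≤ a, so b = a. Since a ≤ x and x ≤ a, a = x. b = a, so b = x.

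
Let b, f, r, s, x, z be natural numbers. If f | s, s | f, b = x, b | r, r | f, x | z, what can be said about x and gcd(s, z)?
x | gcd(s, z)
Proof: f | s and s | f, therefore f = s. b | r and r | f, hence b | f. From b = x, x | f. Since f = s, x | s. Because x | z, x | gcd(s, z).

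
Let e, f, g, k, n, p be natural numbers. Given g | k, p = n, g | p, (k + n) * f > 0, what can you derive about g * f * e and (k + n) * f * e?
g * f * e ≤ (k + n) * f * e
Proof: From p = n and g | p, g | n. g | k, so g | k + n. Then g * f | (k + n) * f. (k + n) * f > 0, so g * f ≤ (k + n) * f. Then g * f * e ≤ (k + n) * f * e.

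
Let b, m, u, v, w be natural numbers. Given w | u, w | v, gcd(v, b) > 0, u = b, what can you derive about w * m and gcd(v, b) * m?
w * m ≤ gcd(v, b) * m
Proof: u = b and w | u, thus w | b. w | v, so w | gcd(v, b). gcd(v, b) > 0, so w ≤ gcd(v, b). Then w * m ≤ gcd(v, b) * m.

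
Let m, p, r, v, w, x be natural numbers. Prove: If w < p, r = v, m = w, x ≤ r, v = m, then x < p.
r = v and v = m, hence r = m. Since x ≤ r, x ≤ m. Since m = w, x ≤ w. Since w < p, x < p.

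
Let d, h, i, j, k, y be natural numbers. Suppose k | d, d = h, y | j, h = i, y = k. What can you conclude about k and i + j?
k | i + j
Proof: Since d = h and h = i, d = i. Since k | d, k | i. Because y = k and y | j, k | j. k | i, so k | i + j.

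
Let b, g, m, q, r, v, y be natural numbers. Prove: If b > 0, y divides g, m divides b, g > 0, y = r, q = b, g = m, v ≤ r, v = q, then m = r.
From m divides b and b > 0, m ≤ b. v = q and q = b, hence v = b. v ≤ r, so b ≤ r. Since m ≤ b, m ≤ r. Since y = r and y divides g, r divides g. Since g > 0, r ≤ g. g = m, so r ≤ m. m ≤ r, so m = r.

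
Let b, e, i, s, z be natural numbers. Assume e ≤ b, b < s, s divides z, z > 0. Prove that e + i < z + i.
Because s divides z and z > 0, s ≤ z. Since b < s, b < z. Because e ≤ b, e < z. Then e + i < z + i.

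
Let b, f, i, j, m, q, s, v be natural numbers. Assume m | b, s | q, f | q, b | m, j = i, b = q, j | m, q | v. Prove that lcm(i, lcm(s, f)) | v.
m | b and b | m, therefore m = b. Since b = q, m = q. Since j | m, j | q. j = i, so i | q. s | q and f | q, so lcm(s, f) | q. From i | q, lcm(i, lcm(s, f)) | q. q | v, so lcm(i, lcm(s, f)) | v.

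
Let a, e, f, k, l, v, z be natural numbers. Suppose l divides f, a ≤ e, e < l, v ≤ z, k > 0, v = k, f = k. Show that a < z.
a ≤ e and e < l, so a < l. f = k and l divides f, thus l divides k. k > 0, so l ≤ k. v = k and v ≤ z, therefore k ≤ z. Since l ≤ k, l ≤ z. a < l, so a < z.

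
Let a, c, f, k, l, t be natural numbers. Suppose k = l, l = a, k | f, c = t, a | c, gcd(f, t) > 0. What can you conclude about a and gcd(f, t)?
a ≤ gcd(f, t)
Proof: Since k = l and l = a, k = a. k | f, so a | f. Since c = t and a | c, a | t. Since a | f, a | gcd(f, t). Since gcd(f, t) > 0, a ≤ gcd(f, t).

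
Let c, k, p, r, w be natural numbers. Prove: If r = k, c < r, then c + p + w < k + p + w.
r = k and c < r, therefore c < k. Then c + p < k + p. Then c + p + w < k + p + w.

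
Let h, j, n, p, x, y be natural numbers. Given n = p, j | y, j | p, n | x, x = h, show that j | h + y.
x = h and n | x, so n | h. Since n = p, p | h. Since j | p, j | h. j | y, so j | h + y.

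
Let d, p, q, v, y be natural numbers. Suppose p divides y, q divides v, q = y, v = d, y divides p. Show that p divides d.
y divides p and p divides y, hence y = p. q = y, so q = p. v = d and q divides v, so q divides d. q = p, so p divides d.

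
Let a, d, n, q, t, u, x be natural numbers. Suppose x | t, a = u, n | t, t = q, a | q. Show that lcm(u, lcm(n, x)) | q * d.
Since a = u and a | q, u | q. Because n | t and x | t, lcm(n, x) | t. t = q, so lcm(n, x) | q. Since u | q, lcm(u, lcm(n, x)) | q. Then lcm(u, lcm(n, x)) | q * d.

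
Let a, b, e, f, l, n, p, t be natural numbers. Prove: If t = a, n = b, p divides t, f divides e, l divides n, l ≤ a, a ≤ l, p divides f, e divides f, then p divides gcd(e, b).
From f divides e and e divides f, f = e. Since p divides f, p divides e. a ≤ l and l ≤ a, so a = l. Since t = a, t = l. Since p divides t, p divides l. n = b and l divides n, therefore l divides b. Since p divides l, p divides b. p divides e, so p divides gcd(e, b).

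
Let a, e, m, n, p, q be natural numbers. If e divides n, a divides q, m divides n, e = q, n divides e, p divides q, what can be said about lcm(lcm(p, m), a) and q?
lcm(lcm(p, m), a) divides q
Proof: n divides e and e divides n, so n = e. Since e = q, n = q. Since m divides n, m divides q. Since p divides q, lcm(p, m) divides q. a divides q, so lcm(lcm(p, m), a) divides q.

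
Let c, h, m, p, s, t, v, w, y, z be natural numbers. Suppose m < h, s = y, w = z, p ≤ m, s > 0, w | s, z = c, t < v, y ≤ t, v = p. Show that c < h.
w = z and w | s, thus z | s. Since s > 0, z ≤ s. s = y, so z ≤ y. z = c, so c ≤ y. y ≤ t, so c ≤ t. Because v = p and t < v, t < p. Since p ≤ m, t < m. Since m < h, t < h. Since c ≤ t, c < h.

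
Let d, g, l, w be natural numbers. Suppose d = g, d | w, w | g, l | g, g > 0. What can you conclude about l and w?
l ≤ w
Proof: Since d = g and d | w, g | w. w | g, so g = w. Since l | g and g > 0, l ≤ g. Since g = w, l ≤ w.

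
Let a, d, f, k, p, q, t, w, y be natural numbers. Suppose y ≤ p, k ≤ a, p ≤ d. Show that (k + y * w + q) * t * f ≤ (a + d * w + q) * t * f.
Since y ≤ p and p ≤ d, y ≤ d. Then y * w ≤ d * w. From k ≤ a, k + y * w ≤ a + d * w. Then k + y * w + q ≤ a + d * w + q. Then (k + y * w + q) * t ≤ (a + d * w + q) * t. Then (k + y * w + q) * t * f ≤ (a + d * w + q) * t * f.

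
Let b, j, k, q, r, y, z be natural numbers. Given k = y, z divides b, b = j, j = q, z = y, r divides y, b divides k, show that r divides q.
b = j and j = q, thus b = q. From z = y and z divides b, y divides b. Since k = y and b divides k, b divides y. Since y divides b, y = b. Since r divides y, r divides b. b = q, so r divides q.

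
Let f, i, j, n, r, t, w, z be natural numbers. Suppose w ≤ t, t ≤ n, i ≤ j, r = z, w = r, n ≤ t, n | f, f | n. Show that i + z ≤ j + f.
Because t ≤ n and n ≤ t, t = n. From n | f and f | n, n = f. Since t = n, t = f. w = r and r = z, hence w = z. w ≤ t, so z ≤ t. Since t = f, z ≤ f. i ≤ j, so i + z ≤ j + f.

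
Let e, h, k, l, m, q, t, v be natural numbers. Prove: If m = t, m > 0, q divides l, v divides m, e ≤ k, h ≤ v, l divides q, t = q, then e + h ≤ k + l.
From m = t and t = q, m = q. q divides l and l divides q, so q = l. m = q, so m = l. v divides m and m > 0, hence v ≤ m. Since h ≤ v, h ≤ m. m = l, so h ≤ l. e ≤ k, so e + h ≤ k + l.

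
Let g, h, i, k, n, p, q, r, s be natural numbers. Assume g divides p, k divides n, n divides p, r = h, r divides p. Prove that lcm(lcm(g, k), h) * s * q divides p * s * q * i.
k divides n and n divides p, therefore k divides p. Since g divides p, lcm(g, k) divides p. r = h and r divides p, therefore h divides p. Since lcm(g, k) divides p, lcm(lcm(g, k), h) divides p. Then lcm(lcm(g, k), h) * s divides p * s. Then lcm(lcm(g, k), h) * s * q divides p * s * q. Then lcm(lcm(g, k), h) * s * q divides p * s * q * i.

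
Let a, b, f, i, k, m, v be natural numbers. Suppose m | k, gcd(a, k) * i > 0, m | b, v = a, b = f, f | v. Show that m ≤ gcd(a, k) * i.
b = f and m | b, hence m | f. v = a and f | v, so f | a. m | f, so m | a. Since m | k, m | gcd(a, k). Then m | gcd(a, k) * i. Because gcd(a, k) * i > 0, m ≤ gcd(a, k) * i.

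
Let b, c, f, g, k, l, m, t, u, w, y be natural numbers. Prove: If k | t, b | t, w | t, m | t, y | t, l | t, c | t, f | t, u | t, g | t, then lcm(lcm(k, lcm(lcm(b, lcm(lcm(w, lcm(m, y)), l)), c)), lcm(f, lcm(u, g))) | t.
m | t and y | t, thus lcm(m, y) | t. w | t, so lcm(w, lcm(m, y)) | t. l | t, so lcm(lcm(w, lcm(m, y)), l) | t. Since b | t, lcm(b, lcm(lcm(w, lcm(m, y)), l)) | t. From c | t, lcm(lcm(b, lcm(lcm(w, lcm(m, y)), l)), c) | t. Since k | t, lcm(k, lcm(lcm(b, lcm(lcm(w, lcm(m, y)), l)), c)) | t. u | t and g | t, so lcm(u, g) | t. Since f | t, lcm(f, lcm(u, g)) | t. Since lcm(k, lcm(lcm(b, lcm(lcm(w, lcm(m, y)), l)), c)) | t, lcm(lcm(k, lcm(lcm(b, lcm(lcm(w, lcm(m, y)), l)), c)), lcm(f, lcm(u, g))) | t.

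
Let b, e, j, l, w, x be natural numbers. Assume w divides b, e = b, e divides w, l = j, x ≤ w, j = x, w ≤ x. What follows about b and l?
b = l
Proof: Because l = j and j = x, l = x. x ≤ w and w ≤ x, therefore x = w. l = x, so l = w. Since e = b and e divides w, b divides w. w divides b, so w = b. l = w, so l = b. Then b = l.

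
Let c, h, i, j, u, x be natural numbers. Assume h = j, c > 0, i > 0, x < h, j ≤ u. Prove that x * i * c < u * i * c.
From h = j and x < h, x < j. j ≤ u, so x < u. Since i > 0, by multiplying by a positive, x * i < u * i. Combining with c > 0, by multiplying by a positive, x * i * c < u * i * c.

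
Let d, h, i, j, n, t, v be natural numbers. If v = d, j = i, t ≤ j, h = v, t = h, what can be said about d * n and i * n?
d * n ≤ i * n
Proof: t = h and h = v, therefore t = v. Since v = d, t = d. Since j = i and t ≤ j, t ≤ i. Since t = d, d ≤ i. Then d * n ≤ i * n.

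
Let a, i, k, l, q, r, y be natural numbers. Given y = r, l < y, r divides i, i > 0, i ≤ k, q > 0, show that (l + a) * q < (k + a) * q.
Since y = r and l < y, l < r. Because r divides i and i > 0, r ≤ i. Since i ≤ k, r ≤ k. l < r, so l < k. Then l + a < k + a. Combining with q > 0, by multiplying by a positive, (l + a) * q < (k + a) * q.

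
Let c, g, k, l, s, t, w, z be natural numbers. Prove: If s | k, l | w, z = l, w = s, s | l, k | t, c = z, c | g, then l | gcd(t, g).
w = s and l | w, hence l | s. Since s | l, s = l. s | k, so l | k. k | t, so l | t. c = z and z = l, thus c = l. From c | g, l | g. From l | t, l | gcd(t, g).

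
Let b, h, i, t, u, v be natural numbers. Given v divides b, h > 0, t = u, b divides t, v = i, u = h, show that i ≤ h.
t = u and u = h, so t = h. b divides t, so b divides h. Since v divides b, v divides h. Since v = i, i divides h. h > 0, so i ≤ h.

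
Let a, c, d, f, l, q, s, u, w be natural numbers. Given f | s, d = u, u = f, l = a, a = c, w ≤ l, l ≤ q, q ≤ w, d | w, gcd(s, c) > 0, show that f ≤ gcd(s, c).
d = u and u = f, thus d = f. l = a and a = c, thus l = c. Because l ≤ q and q ≤ w, l ≤ w. w ≤ l, so w = l. Since d | w, d | l. l = c, so d | c. Since d = f, f | c. f | s, so f | gcd(s, c). Since gcd(s, c) > 0, f ≤ gcd(s, c).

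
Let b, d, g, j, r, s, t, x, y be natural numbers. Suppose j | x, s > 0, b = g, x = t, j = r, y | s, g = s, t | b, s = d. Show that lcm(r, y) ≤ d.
x = t and j | x, therefore j | t. j = r, so r | t. Because b = g and g = s, b = s. Since t | b, t | s. r | t, so r | s. Since y | s, lcm(r, y) | s. s > 0, so lcm(r, y) ≤ s. s = d, so lcm(r, y) ≤ d.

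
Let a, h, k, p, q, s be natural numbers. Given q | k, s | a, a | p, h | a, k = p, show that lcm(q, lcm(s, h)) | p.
Because k = p and q | k, q | p. Because s | a and h | a, lcm(s, h) | a. Since a | p, lcm(s, h) | p. q | p, so lcm(q, lcm(s, h)) | p.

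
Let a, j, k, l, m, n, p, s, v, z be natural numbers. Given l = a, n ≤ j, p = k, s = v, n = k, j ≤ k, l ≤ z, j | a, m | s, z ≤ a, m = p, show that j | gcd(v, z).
n = k and n ≤ j, so k ≤ j. j ≤ k, so k = j. m = p and p = k, thus m = k. Since m | s, k | s. s = v, so k | v. k = j, so j | v. From l = a and l ≤ z, a ≤ z. z ≤ a, so a = z. Since j | a, j | z. Because j | v, j | gcd(v, z).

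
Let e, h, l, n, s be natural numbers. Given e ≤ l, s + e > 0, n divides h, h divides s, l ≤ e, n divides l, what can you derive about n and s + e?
n ≤ s + e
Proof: Because n divides h and h divides s, n divides s. Since l ≤ e and e ≤ l, l = e. n divides l, so n divides e. Since n divides s, n divides s + e. Since s + e > 0, n ≤ s + e.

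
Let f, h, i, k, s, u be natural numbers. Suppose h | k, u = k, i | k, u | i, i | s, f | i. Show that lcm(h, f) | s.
From u = k and u | i, k | i. Since i | k, k = i. h | k, so h | i. f | i, so lcm(h, f) | i. i | s, so lcm(h, f) | s.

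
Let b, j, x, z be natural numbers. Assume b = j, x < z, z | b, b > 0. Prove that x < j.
z | b and b > 0, so z ≤ b. x < z, so x < b. Since b = j, x < j.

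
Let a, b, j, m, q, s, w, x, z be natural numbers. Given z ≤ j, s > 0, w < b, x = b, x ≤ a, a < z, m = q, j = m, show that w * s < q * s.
x = b and x ≤ a, therefore b ≤ a. Since w < b, w < a. j = m and m = q, so j = q. Since z ≤ j, z ≤ q. Since a < z, a < q. w < a, so w < q. Since s > 0, by multiplying by a positive, w * s < q * s.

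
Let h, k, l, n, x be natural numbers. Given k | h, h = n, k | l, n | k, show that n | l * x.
h = n and k | h, therefore k | n. Since n | k, k = n. Since k | l, n | l. Then n | l * x.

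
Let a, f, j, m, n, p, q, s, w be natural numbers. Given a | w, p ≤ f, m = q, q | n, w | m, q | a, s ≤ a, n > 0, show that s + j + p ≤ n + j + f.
Because m = q and w | m, w | q. Since a | w, a | q. q | a, so q = a. q | n, so a | n. Since n > 0, a ≤ n. Because s ≤ a, s ≤ n. Then s + j ≤ n + j. p ≤ f, so s + j + p ≤ n + j + f.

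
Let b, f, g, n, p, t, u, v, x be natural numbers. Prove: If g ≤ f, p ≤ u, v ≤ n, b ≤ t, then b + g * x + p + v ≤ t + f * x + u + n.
g ≤ f. By multiplying by a non-negative, g * x ≤ f * x. Since p ≤ u, g * x + p ≤ f * x + u. Since b ≤ t, b + g * x + p ≤ t + f * x + u. Since v ≤ n, b + g * x + p + v ≤ t + f * x + u + n.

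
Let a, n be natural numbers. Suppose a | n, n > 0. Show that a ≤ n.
From a | n and n > 0, by divisors are at most what they divide, a ≤ n.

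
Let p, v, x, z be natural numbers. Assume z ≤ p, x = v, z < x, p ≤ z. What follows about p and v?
p < v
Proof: z ≤ p and p ≤ z, thus z = p. z < x, so p < x. x = v, so p < v.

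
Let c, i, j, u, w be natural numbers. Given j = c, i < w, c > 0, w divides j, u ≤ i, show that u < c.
Since u ≤ i and i < w, u < w. j = c and w divides j, so w divides c. c > 0, so w ≤ c. Because u < w, u < c.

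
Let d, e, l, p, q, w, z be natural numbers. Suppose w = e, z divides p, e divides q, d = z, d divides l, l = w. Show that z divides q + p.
l = w and d divides l, hence d divides w. Since d = z, z divides w. Since w = e, z divides e. e divides q, so z divides q. From z divides p, z divides q + p.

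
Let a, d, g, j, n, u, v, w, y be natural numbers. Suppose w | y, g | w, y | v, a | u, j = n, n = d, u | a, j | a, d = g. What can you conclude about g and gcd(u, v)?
g | gcd(u, v)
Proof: a | u and u | a, thus a = u. Because j = n and n = d, j = d. j | a, so d | a. From d = g, g | a. a = u, so g | u. g | w and w | y, thus g | y. Since y | v, g | v. Since g | u, g | gcd(u, v).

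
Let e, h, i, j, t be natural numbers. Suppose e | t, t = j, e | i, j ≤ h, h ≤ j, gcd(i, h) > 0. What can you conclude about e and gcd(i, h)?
e ≤ gcd(i, h)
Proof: Because j ≤ h and h ≤ j, j = h. t = j, so t = h. Since e | t, e | h. Since e | i, e | gcd(i, h). gcd(i, h) > 0, so e ≤ gcd(i, h).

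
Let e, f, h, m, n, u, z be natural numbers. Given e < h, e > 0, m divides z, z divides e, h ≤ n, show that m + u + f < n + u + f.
m divides z and z divides e, thus m divides e. Since e > 0, m ≤ e. e < h, so m < h. h ≤ n, so m < n. Then m + u < n + u. Then m + u + f < n + u + f.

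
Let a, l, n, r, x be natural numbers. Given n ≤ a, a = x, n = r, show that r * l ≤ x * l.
n = r and n ≤ a, thus r ≤ a. Since a = x, r ≤ x. By multiplying by a non-negative, r * l ≤ x * l.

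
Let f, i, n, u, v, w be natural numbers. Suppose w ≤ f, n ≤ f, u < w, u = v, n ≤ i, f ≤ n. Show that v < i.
Because f ≤ n and n ≤ f, f = n. u = v and u < w, therefore v < w. From w ≤ f, v < f. Since f = n, v < n. Since n ≤ i, v < i.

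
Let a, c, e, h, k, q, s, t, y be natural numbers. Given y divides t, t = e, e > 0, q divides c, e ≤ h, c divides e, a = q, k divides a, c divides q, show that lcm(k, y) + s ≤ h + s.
q divides c and c divides q, hence q = c. a = q, so a = c. k divides a, so k divides c. c divides e, so k divides e. t = e and y divides t, thus y divides e. k divides e, so lcm(k, y) divides e. Since e > 0, lcm(k, y) ≤ e. e ≤ h, so lcm(k, y) ≤ h. Then lcm(k, y) + s ≤ h + s.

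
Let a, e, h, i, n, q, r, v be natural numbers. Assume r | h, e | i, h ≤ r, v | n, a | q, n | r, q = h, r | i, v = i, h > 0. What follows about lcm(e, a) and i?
lcm(e, a) | i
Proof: Because r | h and h > 0, r ≤ h. Because h ≤ r, h = r. Since q = h, q = r. v = i and v | n, therefore i | n. Since n | r, i | r. Since r | i, r = i. Since q = r, q = i. a | q, so a | i. e | i, so lcm(e, a) | i.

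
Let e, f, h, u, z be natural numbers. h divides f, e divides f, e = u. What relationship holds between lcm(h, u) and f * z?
lcm(h, u) divides f * z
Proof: e = u and e divides f, thus u divides f. h divides f, so lcm(h, u) divides f. Then lcm(h, u) divides f * z.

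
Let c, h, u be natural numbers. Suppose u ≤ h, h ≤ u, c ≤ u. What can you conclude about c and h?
c ≤ h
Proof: u ≤ h and h ≤ u, therefore u = h. c ≤ u, so c ≤ h.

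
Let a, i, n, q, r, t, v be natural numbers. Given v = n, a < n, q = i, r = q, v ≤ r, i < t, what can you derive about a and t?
a < t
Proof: r = q and v ≤ r, hence v ≤ q. From v = n, n ≤ q. From a < n, a < q. q = i, so a < i. Since i < t, a < t.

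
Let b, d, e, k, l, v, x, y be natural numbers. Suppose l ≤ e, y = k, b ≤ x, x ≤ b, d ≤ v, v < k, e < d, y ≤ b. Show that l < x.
b ≤ x and x ≤ b, therefore b = x. l ≤ e and e < d, hence l < d. d ≤ v and v < k, so d < k. y = k and y ≤ b, therefore k ≤ b. d < k, so d < b. Since l < d, l < b. Since b = x, l < x.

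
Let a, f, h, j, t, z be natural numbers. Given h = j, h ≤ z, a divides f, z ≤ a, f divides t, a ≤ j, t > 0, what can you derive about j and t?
j ≤ t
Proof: From h = j and h ≤ z, j ≤ z. Since z ≤ a, j ≤ a. a ≤ j, so a = j. a divides f and f divides t, hence a divides t. From t > 0, a ≤ t. a = j, so j ≤ t.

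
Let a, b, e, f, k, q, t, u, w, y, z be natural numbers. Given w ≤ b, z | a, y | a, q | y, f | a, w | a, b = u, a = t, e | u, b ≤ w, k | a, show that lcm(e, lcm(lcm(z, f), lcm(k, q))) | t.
w ≤ b and b ≤ w, therefore w = b. From b = u, w = u. Since w | a, u | a. Since e | u, e | a. z | a and f | a, hence lcm(z, f) | a. q | y and y | a, therefore q | a. Because k | a, lcm(k, q) | a. lcm(z, f) | a, so lcm(lcm(z, f), lcm(k, q)) | a. e | a, so lcm(e, lcm(lcm(z, f), lcm(k, q))) | a. Since a = t, lcm(e, lcm(lcm(z, f), lcm(k, q))) | t.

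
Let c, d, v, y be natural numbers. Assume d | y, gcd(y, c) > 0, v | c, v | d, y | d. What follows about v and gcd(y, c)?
v ≤ gcd(y, c)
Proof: d | y and y | d, so d = y. Because v | d, v | y. Since v | c, v | gcd(y, c). gcd(y, c) > 0, so v ≤ gcd(y, c).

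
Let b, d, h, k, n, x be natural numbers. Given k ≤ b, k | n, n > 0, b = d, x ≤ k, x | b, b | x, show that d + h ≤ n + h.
x | b and b | x, so x = b. x ≤ k, so b ≤ k. Since k ≤ b, k = b. Since k | n, b | n. Since n > 0, b ≤ n. Since b = d, d ≤ n. Then d + h ≤ n + h.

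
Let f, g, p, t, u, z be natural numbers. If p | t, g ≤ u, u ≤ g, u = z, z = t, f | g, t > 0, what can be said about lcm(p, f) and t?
lcm(p, f) ≤ t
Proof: Since g ≤ u and u ≤ g, g = u. u = z and z = t, so u = t. g = u, so g = t. f | g, so f | t. p | t, so lcm(p, f) | t. Since t > 0, lcm(p, f) ≤ t.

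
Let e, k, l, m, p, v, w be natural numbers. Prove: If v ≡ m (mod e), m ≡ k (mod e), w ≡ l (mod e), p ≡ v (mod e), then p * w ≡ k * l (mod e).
p ≡ v (mod e) and v ≡ m (mod e), hence p ≡ m (mod e). Since m ≡ k (mod e), p ≡ k (mod e). From w ≡ l (mod e), by multiplying congruences, p * w ≡ k * l (mod e).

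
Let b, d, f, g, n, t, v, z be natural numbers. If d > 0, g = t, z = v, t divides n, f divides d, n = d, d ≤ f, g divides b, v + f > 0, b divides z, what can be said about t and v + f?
t ≤ v + f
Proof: g divides b and b divides z, therefore g divides z. Since z = v, g divides v. Since g = t, t divides v. f divides d and d > 0, so f ≤ d. Since d ≤ f, d = f. n = d and t divides n, hence t divides d. d = f, so t divides f. Because t divides v, t divides v + f. Since v + f > 0, t ≤ v + f.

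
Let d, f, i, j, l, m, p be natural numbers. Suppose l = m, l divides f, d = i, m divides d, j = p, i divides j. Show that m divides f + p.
Since l = m and l divides f, m divides f. From d = i and m divides d, m divides i. Since j = p and i divides j, i divides p. From m divides i, m divides p. m divides f, so m divides f + p.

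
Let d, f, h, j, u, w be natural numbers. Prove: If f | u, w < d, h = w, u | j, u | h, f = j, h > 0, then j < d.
f = j and f | u, thus j | u. u | j, so u = j. u | h and h > 0, therefore u ≤ h. Since h = w, u ≤ w. Since w < d, u < d. Since u = j, j < d.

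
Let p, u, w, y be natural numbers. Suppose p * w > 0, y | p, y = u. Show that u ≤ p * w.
Because y = u and y | p, u | p. Then u | p * w. p * w > 0, so u ≤ p * w.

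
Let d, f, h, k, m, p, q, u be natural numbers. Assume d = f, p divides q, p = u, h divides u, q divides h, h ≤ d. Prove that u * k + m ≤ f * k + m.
p divides q and q divides h, so p divides h. p = u, so u divides h. h divides u, so h = u. d = f and h ≤ d, hence h ≤ f. h = u, so u ≤ f. By multiplying by a non-negative, u * k ≤ f * k. Then u * k + m ≤ f * k + m.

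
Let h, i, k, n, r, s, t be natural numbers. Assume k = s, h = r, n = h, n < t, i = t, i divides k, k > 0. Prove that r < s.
n = h and n < t, thus h < t. i = t and i divides k, so t divides k. k > 0, so t ≤ k. h < t, so h < k. Since h = r, r < k. k = s, so r < s.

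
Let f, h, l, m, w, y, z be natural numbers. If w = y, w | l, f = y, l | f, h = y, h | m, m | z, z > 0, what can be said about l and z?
l ≤ z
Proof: w = y and w | l, therefore y | l. f = y and l | f, so l | y. y | l, so y = l. h = y and h | m, so y | m. m | z, so y | z. z > 0, so y ≤ z. Because y = l, l ≤ z.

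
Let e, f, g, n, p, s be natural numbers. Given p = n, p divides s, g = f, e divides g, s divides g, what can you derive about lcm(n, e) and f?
lcm(n, e) divides f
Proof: p divides s and s divides g, thus p divides g. p = n, so n divides g. Since e divides g, lcm(n, e) divides g. Because g = f, lcm(n, e) divides f.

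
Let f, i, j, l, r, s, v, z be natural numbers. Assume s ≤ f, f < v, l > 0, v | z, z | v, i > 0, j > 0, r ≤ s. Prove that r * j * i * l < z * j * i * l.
Since v | z and z | v, v = z. From r ≤ s and s ≤ f, r ≤ f. Since f < v, r < v. Since v = z, r < z. From j > 0, r * j < z * j. Since i > 0, r * j * i < z * j * i. Since l > 0, r * j * i * l < z * j * i * l.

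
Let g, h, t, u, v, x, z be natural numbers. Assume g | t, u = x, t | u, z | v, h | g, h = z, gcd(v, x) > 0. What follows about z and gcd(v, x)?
z ≤ gcd(v, x)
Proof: h | g and g | t, therefore h | t. h = z, so z | t. u = x and t | u, thus t | x. From z | t, z | x. z | v, so z | gcd(v, x). gcd(v, x) > 0, so z ≤ gcd(v, x).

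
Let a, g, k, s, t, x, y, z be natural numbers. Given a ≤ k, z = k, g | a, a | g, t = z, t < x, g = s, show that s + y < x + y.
Since a | g and g | a, a = g. Since g = s, a = s. a ≤ k, so s ≤ k. t = z and z = k, thus t = k. t < x, so k < x. Since s ≤ k, s < x. Then s + y < x + y.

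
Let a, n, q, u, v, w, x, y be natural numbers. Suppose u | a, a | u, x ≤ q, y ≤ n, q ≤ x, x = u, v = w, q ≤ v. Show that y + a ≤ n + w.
q ≤ x and x ≤ q, therefore q = x. Since x = u, q = u. u | a and a | u, hence u = a. q = u, so q = a. v = w and q ≤ v, so q ≤ w. q = a, so a ≤ w. Since y ≤ n, y + a ≤ n + w.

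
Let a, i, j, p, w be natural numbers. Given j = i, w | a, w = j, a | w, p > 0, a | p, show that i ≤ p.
Since w = j and j = i, w = i. From a | w and w | a, a = w. a | p, so w | p. Since p > 0, w ≤ p. Because w = i, i ≤ p.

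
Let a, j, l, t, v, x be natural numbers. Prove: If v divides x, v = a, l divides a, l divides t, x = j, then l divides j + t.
v = a and v divides x, hence a divides x. Since x = j, a divides j. Since l divides a, l divides j. Since l divides t, l divides j + t.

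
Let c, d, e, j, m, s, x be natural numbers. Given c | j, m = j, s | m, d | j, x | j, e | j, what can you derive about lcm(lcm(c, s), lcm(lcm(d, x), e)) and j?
lcm(lcm(c, s), lcm(lcm(d, x), e)) | j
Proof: m = j and s | m, hence s | j. Because c | j, lcm(c, s) | j. d | j and x | j, so lcm(d, x) | j. From e | j, lcm(lcm(d, x), e) | j. lcm(c, s) | j, so lcm(lcm(c, s), lcm(lcm(d, x), e)) | j.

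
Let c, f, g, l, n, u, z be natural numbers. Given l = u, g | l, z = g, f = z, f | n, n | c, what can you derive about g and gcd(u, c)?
g | gcd(u, c)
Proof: From l = u and g | l, g | u. f = z and f | n, hence z | n. Since n | c, z | c. z = g, so g | c. From g | u, g | gcd(u, c).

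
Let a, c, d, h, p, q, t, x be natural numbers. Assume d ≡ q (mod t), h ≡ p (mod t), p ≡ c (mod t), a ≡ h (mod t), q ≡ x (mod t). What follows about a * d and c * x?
a * d ≡ c * x (mod t)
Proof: Because a ≡ h (mod t) and h ≡ p (mod t), a ≡ p (mod t). Since p ≡ c (mod t), a ≡ c (mod t). Because d ≡ q (mod t) and q ≡ x (mod t), d ≡ x (mod t). Since a ≡ c (mod t), a * d ≡ c * x (mod t).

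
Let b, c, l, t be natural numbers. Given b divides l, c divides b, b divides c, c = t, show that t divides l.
b divides c and c divides b, hence b = c. Since b divides l, c divides l. c = t, so t divides l.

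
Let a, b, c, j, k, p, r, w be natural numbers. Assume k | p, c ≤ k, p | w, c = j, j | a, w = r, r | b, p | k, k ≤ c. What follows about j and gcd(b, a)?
j | gcd(b, a)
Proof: Since k ≤ c and c ≤ k, k = c. Since c = j, k = j. From p | k and k | p, p = k. Because w = r and p | w, p | r. Since r | b, p | b. p = k, so k | b. Since k = j, j | b. j | a, so j | gcd(b, a).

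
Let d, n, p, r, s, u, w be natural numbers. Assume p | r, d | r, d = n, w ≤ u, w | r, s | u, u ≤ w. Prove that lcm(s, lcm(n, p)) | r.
Since w ≤ u and u ≤ w, w = u. Since w | r, u | r. s | u, so s | r. d = n and d | r, so n | r. p | r, so lcm(n, p) | r. From s | r, lcm(s, lcm(n, p)) | r.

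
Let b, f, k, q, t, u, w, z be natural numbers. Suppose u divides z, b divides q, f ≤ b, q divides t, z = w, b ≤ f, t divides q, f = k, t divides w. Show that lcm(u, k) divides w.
z = w and u divides z, thus u divides w. b ≤ f and f ≤ b, so b = f. Since f = k, b = k. From q divides t and t divides q, q = t. Since b divides q, b divides t. Since t divides w, b divides w. Since b = k, k divides w. u divides w, so lcm(u, k) divides w.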